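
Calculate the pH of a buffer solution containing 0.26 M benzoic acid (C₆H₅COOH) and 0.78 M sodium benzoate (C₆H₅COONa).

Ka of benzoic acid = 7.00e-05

pKa = -log(7.00e-05) = 4.15. pH = pKa + log([A⁻]/[HA]) = 4.15 + log(0.78/0.26)

pH = 4.63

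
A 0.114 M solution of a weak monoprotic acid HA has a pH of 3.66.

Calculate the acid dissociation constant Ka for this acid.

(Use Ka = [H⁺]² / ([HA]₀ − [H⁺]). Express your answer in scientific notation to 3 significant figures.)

[H⁺] = 10^(−pH) = 10^(−3.66) = 2.188e-04 M. For HA ⇌ H⁺ + A⁻, Ka = [H⁺][A⁻]/[HA] = [H⁺]² / ([HA]₀ − [H⁺]) = (2.188e-04)² / (0.114 − 2.188e-04) = 4.21e-07.

K_a = 4.21e-07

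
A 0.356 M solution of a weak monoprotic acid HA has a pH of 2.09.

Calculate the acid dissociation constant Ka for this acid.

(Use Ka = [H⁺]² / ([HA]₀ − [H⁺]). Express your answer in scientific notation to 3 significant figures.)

[H⁺] = 10^(−pH) = 10^(−2.09) = 8.128e-03 M. For HA ⇌ H⁺ + A⁻, Ka = [H⁺][A⁻]/[HA] = [H⁺]² / ([HA]₀ − [H⁺]) = (8.128e-03)² / (0.356 − 8.128e-03) = 1.90e-04.

K_a = 1.90e-04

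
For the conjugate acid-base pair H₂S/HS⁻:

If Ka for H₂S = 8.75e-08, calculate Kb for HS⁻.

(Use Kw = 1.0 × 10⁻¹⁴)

For a conjugate pair Ka × Kb = Kw, so Kb = Kw/Ka = 1.0 × 10⁻¹⁴ / 8.75e-08 = 1.14e-07.

K_b = 1.14e-07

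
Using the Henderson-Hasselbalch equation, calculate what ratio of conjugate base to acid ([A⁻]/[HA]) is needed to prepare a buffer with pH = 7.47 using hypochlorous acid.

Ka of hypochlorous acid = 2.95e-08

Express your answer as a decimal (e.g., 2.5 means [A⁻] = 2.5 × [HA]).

pKa = -log(2.95e-08) = 7.5302. pH = pKa + log([A⁻]/[HA]), so log([A⁻]/[HA]) = pH − pKa = 7.47 − 7.5302 = -0.0602. [A⁻]/[HA] = 10^(-0.0602) = 0.871

[A⁻]/[HA] = 0.871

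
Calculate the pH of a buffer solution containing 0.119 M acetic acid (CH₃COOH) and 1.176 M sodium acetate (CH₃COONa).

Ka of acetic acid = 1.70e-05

pKa = -log(1.70e-05) = 4.77. pH = pKa + log([A⁻]/[HA]) = 4.77 + log(1.176/0.119)

pH = 5.76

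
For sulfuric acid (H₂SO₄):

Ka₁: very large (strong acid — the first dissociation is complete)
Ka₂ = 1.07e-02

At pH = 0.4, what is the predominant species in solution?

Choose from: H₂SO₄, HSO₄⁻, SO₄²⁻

The first dissociation is complete, so H₂SO₄ itself is never the predominant species in water; pKa₂ = -log(1.07e-02) = 1.97. For a polyprotic acid the predominant species crosses at each pKa: below pKa_n the protonated form dominates, above it the deprotonated form does. At pH = 0.4, the predominant species is HSO₄⁻.

HSO₄⁻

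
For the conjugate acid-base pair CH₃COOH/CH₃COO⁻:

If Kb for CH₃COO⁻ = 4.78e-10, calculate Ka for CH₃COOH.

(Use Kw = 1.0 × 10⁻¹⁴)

For a conjugate pair Ka × Kb = Kw, so Ka = Kw/Kb = 1.0 × 10⁻¹⁴ / 4.78e-10 = 2.09e-05.

K_a = 2.09e-05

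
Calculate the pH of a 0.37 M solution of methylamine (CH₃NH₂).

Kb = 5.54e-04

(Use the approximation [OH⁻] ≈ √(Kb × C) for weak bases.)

[OH⁻] = √(Kb × C) = √(5.54e-04 × 0.37) = 1.4317e-02. pOH = 1.84, pH = 14 - pOH

pH = 12.16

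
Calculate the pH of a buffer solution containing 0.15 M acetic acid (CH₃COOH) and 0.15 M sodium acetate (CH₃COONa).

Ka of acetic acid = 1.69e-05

pKa = -log(1.69e-05) = 4.77. pH = pKa + log([A⁻]/[HA]) = 4.77 + log(0.15/0.15)

pH = 4.77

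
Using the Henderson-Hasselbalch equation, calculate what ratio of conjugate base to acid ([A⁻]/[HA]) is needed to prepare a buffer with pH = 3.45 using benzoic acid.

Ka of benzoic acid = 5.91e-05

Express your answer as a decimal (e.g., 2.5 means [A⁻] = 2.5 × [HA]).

pKa = -log(5.91e-05) = 4.2284. pH = pKa + log([A⁻]/[HA]), so log([A⁻]/[HA]) = pH − pKa = 3.45 − 4.2284 = -0.7784. [A⁻]/[HA] = 10^(-0.7784) = 0.167

[A⁻]/[HA] = 0.167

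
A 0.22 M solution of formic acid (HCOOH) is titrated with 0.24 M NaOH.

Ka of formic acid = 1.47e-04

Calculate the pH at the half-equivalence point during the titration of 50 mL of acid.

At half-equivalence [HA] = [A⁻], so Henderson-Hasselbalch gives pH = pKa = -log(1.47e-04) = 3.83.

pH = pKa = 3.83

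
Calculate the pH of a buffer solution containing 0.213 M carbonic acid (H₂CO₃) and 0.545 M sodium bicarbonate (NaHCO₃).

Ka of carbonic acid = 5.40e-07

pKa = -log(5.40e-07) = 6.27. pH = pKa + log([A⁻]/[HA]) = 6.27 + log(0.545/0.213)

pH = 6.68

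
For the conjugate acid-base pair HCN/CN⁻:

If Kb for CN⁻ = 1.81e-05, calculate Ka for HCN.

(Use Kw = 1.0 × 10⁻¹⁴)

For a conjugate pair Ka × Kb = Kw, so Ka = Kw/Kb = 1.0 × 10⁻¹⁴ / 1.81e-05 = 5.52e-10.

K_a = 5.52e-10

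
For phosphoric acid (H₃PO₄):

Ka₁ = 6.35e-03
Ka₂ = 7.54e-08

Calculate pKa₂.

pKa₂ = -log(Ka₂) = -log(7.54e-08) = 7.12.

pK_{a2} = 7.12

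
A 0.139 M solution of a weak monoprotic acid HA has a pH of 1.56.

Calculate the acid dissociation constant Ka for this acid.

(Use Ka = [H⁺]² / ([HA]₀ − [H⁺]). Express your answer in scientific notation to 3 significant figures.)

[H⁺] = 10^(−pH) = 10^(−1.56) = 2.754e-02 M. For HA ⇌ H⁺ + A⁻, Ka = [H⁺][A⁻]/[HA] = [H⁺]² / ([HA]₀ − [H⁺]) = (2.754e-02)² / (0.139 − 2.754e-02) = 6.81e-03.

K_a = 6.81e-03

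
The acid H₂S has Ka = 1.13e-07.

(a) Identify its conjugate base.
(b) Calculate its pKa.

(a) The conjugate base is formed by removing one H⁺ from H₂S, giving HS⁻. (b) pKa = -log(Ka) = -log(1.13e-07) = 6.95.

Conjugate base: HS⁻; pK_a = 6.95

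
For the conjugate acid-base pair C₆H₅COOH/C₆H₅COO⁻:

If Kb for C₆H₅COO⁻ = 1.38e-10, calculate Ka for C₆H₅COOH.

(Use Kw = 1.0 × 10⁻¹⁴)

For a conjugate pair Ka × Kb = Kw, so Ka = Kw/Kb = 1.0 × 10⁻¹⁴ / 1.38e-10 = 7.25e-05.

K_a = 7.25e-05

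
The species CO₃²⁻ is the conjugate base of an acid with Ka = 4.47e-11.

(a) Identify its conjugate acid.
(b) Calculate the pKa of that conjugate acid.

(a) The conjugate acid is formed by adding one H⁺ to CO₃²⁻, giving HCO₃⁻. (b) pKa = -log(Ka) = -log(4.47e-11) = 10.35.

Conjugate acid: HCO₃⁻; pK_a = 10.35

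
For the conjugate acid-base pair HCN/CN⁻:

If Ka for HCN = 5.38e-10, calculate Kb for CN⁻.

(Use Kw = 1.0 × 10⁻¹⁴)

For a conjugate pair Ka × Kb = Kw, so Kb = Kw/Ka = 1.0 × 10⁻¹⁴ / 5.38e-10 = 1.86e-05.

K_b = 1.86e-05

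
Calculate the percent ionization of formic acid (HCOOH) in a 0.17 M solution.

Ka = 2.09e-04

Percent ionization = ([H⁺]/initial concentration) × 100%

Using Ka equilibrium: x² + Ka×x - Ka×C = 0. Solving: [H⁺] = 5.8571e-03. Percent = (5.8571e-03/0.17) × 100

Percent ionization = 3.45%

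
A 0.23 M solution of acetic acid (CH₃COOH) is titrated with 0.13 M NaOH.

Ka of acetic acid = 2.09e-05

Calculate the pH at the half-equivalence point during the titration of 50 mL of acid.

At half-equivalence [HA] = [A⁻], so Henderson-Hasselbalch gives pH = pKa = -log(2.09e-05) = 4.68.

pH = pKa = 4.68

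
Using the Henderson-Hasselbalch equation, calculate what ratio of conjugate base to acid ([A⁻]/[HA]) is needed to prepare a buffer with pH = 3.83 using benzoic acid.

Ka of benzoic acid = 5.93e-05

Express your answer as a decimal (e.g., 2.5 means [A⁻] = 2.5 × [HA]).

pKa = -log(5.93e-05) = 4.2269. pH = pKa + log([A⁻]/[HA]), so log([A⁻]/[HA]) = pH − pKa = 3.83 − 4.2269 = -0.3969. [A⁻]/[HA] = 10^(-0.3969) = 0.401

[A⁻]/[HA] = 0.401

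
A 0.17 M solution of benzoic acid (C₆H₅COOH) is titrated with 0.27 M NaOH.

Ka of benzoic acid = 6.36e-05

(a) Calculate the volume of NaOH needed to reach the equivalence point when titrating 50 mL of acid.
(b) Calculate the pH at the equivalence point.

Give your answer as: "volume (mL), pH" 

moles acid = 0.17 × 50/1000 = 0.0085 mol; V_base = moles/0.27 × 1000 = 31.5 mL. At equivalence only the conjugate base is present: [A⁻] = 0.0085/0.081 = 1.0432e-01 M. Kb = Kw/Ka = 1.57e-10; [OH⁻] = √(Kb × [A⁻]) = 4.0500e-06; pOH = 5.39; pH = 14 - pOH = 8.61.

V = 31.5 mL, pH = 8.61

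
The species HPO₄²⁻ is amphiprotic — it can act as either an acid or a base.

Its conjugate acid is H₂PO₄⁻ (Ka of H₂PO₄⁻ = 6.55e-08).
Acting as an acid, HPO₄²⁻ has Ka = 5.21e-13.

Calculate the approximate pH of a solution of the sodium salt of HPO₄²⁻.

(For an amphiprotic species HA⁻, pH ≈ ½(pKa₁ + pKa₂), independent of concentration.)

pKa₁ = -log(6.55e-08) = 7.18; pKa₂ = -log(5.21e-13) = 12.28. For an amphiprotic species, pH ≈ ½(pKa₁ + pKa₂) = ½(7.18 + 12.28) = 9.73.

pH = 9.73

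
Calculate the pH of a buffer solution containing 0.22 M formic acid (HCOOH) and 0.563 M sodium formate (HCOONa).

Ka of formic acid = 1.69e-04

pKa = -log(1.69e-04) = 3.77. pH = pKa + log([A⁻]/[HA]) = 3.77 + log(0.563/0.22)

pH = 4.18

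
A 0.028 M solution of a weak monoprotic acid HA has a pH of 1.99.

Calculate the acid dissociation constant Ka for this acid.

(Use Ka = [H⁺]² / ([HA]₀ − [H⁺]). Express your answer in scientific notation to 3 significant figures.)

[H⁺] = 10^(−pH) = 10^(−1.99) = 1.023e-02 M. For HA ⇌ H⁺ + A⁻, Ka = [H⁺][A⁻]/[HA] = [H⁺]² / ([HA]₀ − [H⁺]) = (1.023e-02)² / (0.028 − 1.023e-02) = 5.89e-03.

K_a = 5.89e-03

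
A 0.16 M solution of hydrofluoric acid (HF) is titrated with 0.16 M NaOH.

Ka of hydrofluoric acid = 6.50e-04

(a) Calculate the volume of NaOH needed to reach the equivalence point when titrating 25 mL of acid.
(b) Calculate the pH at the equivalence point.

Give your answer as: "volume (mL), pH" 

moles acid = 0.16 × 25/1000 = 0.004 mol; V_base = moles/0.16 × 1000 = 25.0 mL. At equivalence only the conjugate base is present: [A⁻] = 0.004/0.050 = 8.0000e-02 M. Kb = Kw/Ka = 1.54e-11; [OH⁻] = √(Kb × [A⁻]) = 1.1094e-06; pOH = 5.95; pH = 14 - pOH = 8.05.

V = 25.0 mL, pH = 8.05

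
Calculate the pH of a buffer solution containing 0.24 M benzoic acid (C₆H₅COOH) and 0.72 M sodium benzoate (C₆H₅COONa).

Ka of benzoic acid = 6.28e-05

pKa = -log(6.28e-05) = 4.20. pH = pKa + log([A⁻]/[HA]) = 4.20 + log(0.72/0.24)

pH = 4.68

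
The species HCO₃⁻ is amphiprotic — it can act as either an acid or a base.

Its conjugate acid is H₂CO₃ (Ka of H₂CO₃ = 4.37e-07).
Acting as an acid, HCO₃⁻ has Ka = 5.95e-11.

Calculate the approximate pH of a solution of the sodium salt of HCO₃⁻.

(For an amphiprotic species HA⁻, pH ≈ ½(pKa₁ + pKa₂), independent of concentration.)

pKa₁ = -log(4.37e-07) = 6.36; pKa₂ = -log(5.95e-11) = 10.23. For an amphiprotic species, pH ≈ ½(pKa₁ + pKa₂) = ½(6.36 + 10.23) = 8.29.

pH = 8.29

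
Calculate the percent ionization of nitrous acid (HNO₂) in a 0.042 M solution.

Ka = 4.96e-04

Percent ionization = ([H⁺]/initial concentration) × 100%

Using Ka equilibrium: x² + Ka×x - Ka×C = 0. Solving: [H⁺] = 4.3229e-03. Percent = (4.3229e-03/0.042) × 100

Percent ionization = 10.3%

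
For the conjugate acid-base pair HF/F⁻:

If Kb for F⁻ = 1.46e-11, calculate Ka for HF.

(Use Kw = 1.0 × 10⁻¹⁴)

For a conjugate pair Ka × Kb = Kw, so Ka = Kw/Kb = 1.0 × 10⁻¹⁴ / 1.46e-11 = 6.85e-04.

K_a = 6.85e-04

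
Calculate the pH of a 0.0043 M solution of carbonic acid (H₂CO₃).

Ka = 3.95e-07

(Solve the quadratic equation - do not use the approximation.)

x² + Ka×x - Ka×C = 0. Using quadratic formula: [H⁺] = 4.1016e-05

pH = 4.39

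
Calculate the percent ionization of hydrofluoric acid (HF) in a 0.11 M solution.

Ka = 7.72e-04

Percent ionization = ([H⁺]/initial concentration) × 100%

Using Ka equilibrium: x² + Ka×x - Ka×C = 0. Solving: [H⁺] = 8.8373e-03. Percent = (8.8373e-03/0.11) × 100

Percent ionization = 8.03%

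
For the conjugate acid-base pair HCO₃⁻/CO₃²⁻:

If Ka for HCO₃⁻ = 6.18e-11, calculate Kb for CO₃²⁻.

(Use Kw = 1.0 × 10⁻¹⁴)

For a conjugate pair Ka × Kb = Kw, so Kb = Kw/Ka = 1.0 × 10⁻¹⁴ / 6.18e-11 = 1.62e-04.

K_b = 1.62e-04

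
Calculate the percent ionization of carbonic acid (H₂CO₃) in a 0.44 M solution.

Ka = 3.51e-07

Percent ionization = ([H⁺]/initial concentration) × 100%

Using Ka equilibrium: x² + Ka×x - Ka×C = 0. Solving: [H⁺] = 3.9281e-04. Percent = (3.9281e-04/0.44) × 100

Percent ionization = 0.0893%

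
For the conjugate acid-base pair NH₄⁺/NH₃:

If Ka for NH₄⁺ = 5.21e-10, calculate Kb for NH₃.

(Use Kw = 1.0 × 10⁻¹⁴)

For a conjugate pair Ka × Kb = Kw, so Kb = Kw/Ka = 1.0 × 10⁻¹⁴ / 5.21e-10 = 1.92e-05.

K_b = 1.92e-05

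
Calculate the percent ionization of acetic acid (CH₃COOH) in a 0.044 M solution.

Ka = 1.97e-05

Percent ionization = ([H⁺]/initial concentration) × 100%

Using Ka equilibrium: x² + Ka×x - Ka×C = 0. Solving: [H⁺] = 9.2122e-04. Percent = (9.2122e-04/0.044) × 100

Percent ionization = 2.09%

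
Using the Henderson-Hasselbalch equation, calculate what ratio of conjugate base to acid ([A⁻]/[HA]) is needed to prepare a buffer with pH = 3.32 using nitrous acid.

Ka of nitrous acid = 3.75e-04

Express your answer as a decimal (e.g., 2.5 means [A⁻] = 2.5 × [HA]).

pKa = -log(3.75e-04) = 3.4260. pH = pKa + log([A⁻]/[HA]), so log([A⁻]/[HA]) = pH − pKa = 3.32 − 3.4260 = -0.1060. [A⁻]/[HA] = 10^(-0.1060) = 0.783

[A⁻]/[HA] = 0.783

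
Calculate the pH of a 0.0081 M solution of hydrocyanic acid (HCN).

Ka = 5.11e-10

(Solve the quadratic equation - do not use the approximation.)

x² + Ka×x - Ka×C = 0. Using quadratic formula: [H⁺] = 2.0342e-06

pH = 5.69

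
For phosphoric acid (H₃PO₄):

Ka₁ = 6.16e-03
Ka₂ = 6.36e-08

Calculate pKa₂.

pKa₂ = -log(Ka₂) = -log(6.36e-08) = 7.20.

pK_{a2} = 7.20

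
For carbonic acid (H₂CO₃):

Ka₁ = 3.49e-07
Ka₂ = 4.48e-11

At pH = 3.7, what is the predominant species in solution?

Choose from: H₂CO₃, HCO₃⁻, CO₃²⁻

pKa₁ = 6.46, pKa₂ = 10.35. For a polyprotic acid the predominant species crosses at each pKa: below pKa_n the protonated form dominates, above it the deprotonated form does. At pH = 3.7, the predominant species is H₂CO₃.

H₂CO₃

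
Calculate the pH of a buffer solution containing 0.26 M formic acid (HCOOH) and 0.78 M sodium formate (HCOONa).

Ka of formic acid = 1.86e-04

pKa = -log(1.86e-04) = 3.73. pH = pKa + log([A⁻]/[HA]) = 3.73 + log(0.78/0.26)

pH = 4.21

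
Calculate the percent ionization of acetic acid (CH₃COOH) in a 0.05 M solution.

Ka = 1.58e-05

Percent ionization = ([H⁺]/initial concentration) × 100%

Using Ka equilibrium: x² + Ka×x - Ka×C = 0. Solving: [H⁺] = 8.8095e-04. Percent = (8.8095e-04/0.05) × 100

Percent ionization = 1.76%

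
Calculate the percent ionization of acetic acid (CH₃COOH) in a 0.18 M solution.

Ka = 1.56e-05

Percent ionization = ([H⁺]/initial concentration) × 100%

Using Ka equilibrium: x² + Ka×x - Ka×C = 0. Solving: [H⁺] = 1.6679e-03. Percent = (1.6679e-03/0.18) × 100

Percent ionization = 0.927%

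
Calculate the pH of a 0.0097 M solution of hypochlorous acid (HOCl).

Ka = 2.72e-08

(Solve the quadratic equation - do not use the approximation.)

x² + Ka×x - Ka×C = 0. Using quadratic formula: [H⁺] = 1.6230e-05

pH = 4.79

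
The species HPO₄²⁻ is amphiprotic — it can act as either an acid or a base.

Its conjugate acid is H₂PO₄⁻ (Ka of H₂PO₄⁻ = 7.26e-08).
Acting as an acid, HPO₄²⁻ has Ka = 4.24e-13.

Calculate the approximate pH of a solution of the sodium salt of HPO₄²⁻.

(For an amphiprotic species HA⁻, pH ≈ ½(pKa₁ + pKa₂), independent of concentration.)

pKa₁ = -log(7.26e-08) = 7.14; pKa₂ = -log(4.24e-13) = 12.37. For an amphiprotic species, pH ≈ ½(pKa₁ + pKa₂) = ½(7.14 + 12.37) = 9.76.

pH = 9.76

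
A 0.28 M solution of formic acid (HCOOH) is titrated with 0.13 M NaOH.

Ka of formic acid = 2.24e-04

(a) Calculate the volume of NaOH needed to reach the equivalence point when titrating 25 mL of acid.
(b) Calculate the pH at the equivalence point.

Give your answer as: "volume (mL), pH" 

moles acid = 0.28 × 25/1000 = 0.007 mol; V_base = moles/0.13 × 1000 = 53.8 mL. At equivalence only the conjugate base is present: [A⁻] = 0.007/0.079 = 8.8780e-02 M. Kb = Kw/Ka = 4.46e-11; [OH⁻] = √(Kb × [A⁻]) = 1.9908e-06; pOH = 5.70; pH = 14 - pOH = 8.30.

V = 53.8 mL, pH = 8.30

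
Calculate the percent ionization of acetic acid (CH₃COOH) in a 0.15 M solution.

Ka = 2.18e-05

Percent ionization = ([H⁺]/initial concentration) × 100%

Using Ka equilibrium: x² + Ka×x - Ka×C = 0. Solving: [H⁺] = 1.7974e-03. Percent = (1.7974e-03/0.15) × 100

Percent ionization = 1.2%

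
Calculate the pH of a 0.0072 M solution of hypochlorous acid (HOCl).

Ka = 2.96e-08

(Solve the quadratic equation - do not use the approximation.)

x² + Ka×x - Ka×C = 0. Using quadratic formula: [H⁺] = 1.4584e-05

pH = 4.84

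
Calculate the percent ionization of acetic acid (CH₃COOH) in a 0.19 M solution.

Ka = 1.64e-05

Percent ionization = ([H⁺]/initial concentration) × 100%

Using Ka equilibrium: x² + Ka×x - Ka×C = 0. Solving: [H⁺] = 1.7570e-03. Percent = (1.7570e-03/0.19) × 100

Percent ionization = 0.925%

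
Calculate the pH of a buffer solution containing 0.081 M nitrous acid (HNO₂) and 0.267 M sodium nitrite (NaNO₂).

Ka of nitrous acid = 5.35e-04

pKa = -log(5.35e-04) = 3.27. pH = pKa + log([A⁻]/[HA]) = 3.27 + log(0.267/0.081)

pH = 3.79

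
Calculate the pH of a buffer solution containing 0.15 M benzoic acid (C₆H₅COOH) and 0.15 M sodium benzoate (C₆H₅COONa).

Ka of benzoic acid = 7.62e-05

pKa = -log(7.62e-05) = 4.12. pH = pKa + log([A⁻]/[HA]) = 4.12 + log(0.15/0.15)

pH = 4.12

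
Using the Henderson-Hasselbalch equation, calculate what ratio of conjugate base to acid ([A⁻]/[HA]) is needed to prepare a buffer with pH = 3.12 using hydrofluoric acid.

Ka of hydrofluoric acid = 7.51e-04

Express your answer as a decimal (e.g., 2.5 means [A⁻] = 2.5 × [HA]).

pKa = -log(7.51e-04) = 3.1244. pH = pKa + log([A⁻]/[HA]), so log([A⁻]/[HA]) = pH − pKa = 3.12 − 3.1244 = -0.0044. [A⁻]/[HA] = 10^(-0.0044) = 0.990

[A⁻]/[HA] = 0.990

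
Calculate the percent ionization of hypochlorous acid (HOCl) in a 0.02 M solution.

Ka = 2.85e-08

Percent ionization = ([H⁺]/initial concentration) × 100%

Using Ka equilibrium: x² + Ka×x - Ka×C = 0. Solving: [H⁺] = 2.3860e-05. Percent = (2.3860e-05/0.02) × 100

Percent ionization = 0.119%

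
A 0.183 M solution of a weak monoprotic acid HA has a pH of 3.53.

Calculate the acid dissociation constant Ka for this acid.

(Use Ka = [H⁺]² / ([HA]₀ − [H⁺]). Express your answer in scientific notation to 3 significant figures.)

[H⁺] = 10^(−pH) = 10^(−3.53) = 2.951e-04 M. For HA ⇌ H⁺ + A⁻, Ka = [H⁺][A⁻]/[HA] = [H⁺]² / ([HA]₀ − [H⁺]) = (2.951e-04)² / (0.183 − 2.951e-04) = 4.77e-07.

K_a = 4.77e-07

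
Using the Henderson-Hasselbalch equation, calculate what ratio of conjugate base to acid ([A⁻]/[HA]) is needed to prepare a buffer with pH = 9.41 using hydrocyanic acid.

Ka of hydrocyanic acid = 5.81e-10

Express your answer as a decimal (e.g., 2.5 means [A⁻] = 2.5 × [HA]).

pKa = -log(5.81e-10) = 9.2358. pH = pKa + log([A⁻]/[HA]), so log([A⁻]/[HA]) = pH − pKa = 9.41 − 9.2358 = 0.1742. [A⁻]/[HA] = 10^(0.1742) = 1.49

[A⁻]/[HA] = 1.49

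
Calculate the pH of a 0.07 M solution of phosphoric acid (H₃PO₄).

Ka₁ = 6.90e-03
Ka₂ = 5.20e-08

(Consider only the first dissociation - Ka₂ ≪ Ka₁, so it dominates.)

First dissociation dominates. From Ka₁ = [H⁺][HA⁻]/[H₂A], x² + Ka₁·x − Ka₁·C = 0 with C = 0.07 M and Ka₁ = 6.90e-03. Solving: [H⁺] = (−Ka₁ + √(Ka₁² + 4·Ka₁·C)) / 2 = 1.8796e-02 M. pH = -log(1.8796e-02) = 1.73.

pH = 1.73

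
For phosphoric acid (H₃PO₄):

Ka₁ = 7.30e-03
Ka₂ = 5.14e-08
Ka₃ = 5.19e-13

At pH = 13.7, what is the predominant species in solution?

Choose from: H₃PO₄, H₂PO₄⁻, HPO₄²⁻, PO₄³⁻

pKa₁ = 2.14, pKa₂ = 7.29, pKa₃ = 12.28. For a polyprotic acid the predominant species crosses at each pKa: below pKa_n the protonated form dominates, above it the deprotonated form does. At pH = 13.7, the predominant species is PO₄³⁻.

PO₄³⁻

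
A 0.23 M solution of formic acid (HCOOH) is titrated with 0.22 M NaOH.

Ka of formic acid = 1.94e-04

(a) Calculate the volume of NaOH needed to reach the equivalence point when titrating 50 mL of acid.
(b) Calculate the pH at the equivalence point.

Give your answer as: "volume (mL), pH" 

moles acid = 0.23 × 50/1000 = 0.0115 mol; V_base = moles/0.22 × 1000 = 52.3 mL. At equivalence only the conjugate base is present: [A⁻] = 0.0115/0.102 = 1.1244e-01 M. Kb = Kw/Ka = 5.15e-11; [OH⁻] = √(Kb × [A⁻]) = 2.4075e-06; pOH = 5.62; pH = 14 - pOH = 8.38.

V = 52.3 mL, pH = 8.38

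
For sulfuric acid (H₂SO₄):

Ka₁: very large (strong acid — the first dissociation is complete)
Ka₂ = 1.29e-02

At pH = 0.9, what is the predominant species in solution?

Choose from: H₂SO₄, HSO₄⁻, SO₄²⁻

The first dissociation is complete, so H₂SO₄ itself is never the predominant species in water; pKa₂ = -log(1.29e-02) = 1.89. For a polyprotic acid the predominant species crosses at each pKa: below pKa_n the protonated form dominates, above it the deprotonated form does. At pH = 0.9, the predominant species is HSO₄⁻.

HSO₄⁻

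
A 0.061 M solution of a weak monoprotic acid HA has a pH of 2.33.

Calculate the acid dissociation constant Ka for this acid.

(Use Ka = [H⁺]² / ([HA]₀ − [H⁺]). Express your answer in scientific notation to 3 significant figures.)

[H⁺] = 10^(−pH) = 10^(−2.33) = 4.677e-03 M. For HA ⇌ H⁺ + A⁻, Ka = [H⁺][A⁻]/[HA] = [H⁺]² / ([HA]₀ − [H⁺]) = (4.677e-03)² / (0.061 − 4.677e-03) = 3.88e-04.

K_a = 3.88e-04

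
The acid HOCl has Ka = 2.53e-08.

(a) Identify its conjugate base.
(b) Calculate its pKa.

(a) The conjugate base is formed by removing one H⁺ from HOCl, giving OCl⁻. (b) pKa = -log(Ka) = -log(2.53e-08) = 7.60.

Conjugate base: OCl⁻; pK_a = 7.60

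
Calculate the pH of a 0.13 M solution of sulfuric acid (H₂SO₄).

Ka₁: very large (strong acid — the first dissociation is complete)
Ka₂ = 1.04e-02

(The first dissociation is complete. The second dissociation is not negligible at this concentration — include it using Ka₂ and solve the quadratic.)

First dissociation is complete: [H⁺]₀ = [HSO₄⁻]₀ = C = 0.13 M. Second dissociation HSO₄⁻ ⇌ H⁺ + SO₄²⁻: let x = [SO₄²⁻]. Ka₂ = (C + x)·x / (C − x) = 1.04e-02 → x² + (C + Ka₂)·x − Ka₂·C = 0 → x² + 0.14040·x − 1.352e-03 = 0. x = (−0.14040 + √(0.14040² + 4 × 1.352e-03)) / 2 = 9.0467e-03 M. [H⁺] = C + x = 0.13 + 9.0467e-03 = 1.3905e-01 M. pH = -log(1.3905e-01) = 0.86.

pH = 0.86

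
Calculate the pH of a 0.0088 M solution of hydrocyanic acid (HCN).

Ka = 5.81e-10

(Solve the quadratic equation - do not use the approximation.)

x² + Ka×x - Ka×C = 0. Using quadratic formula: [H⁺] = 2.2609e-06

pH = 5.65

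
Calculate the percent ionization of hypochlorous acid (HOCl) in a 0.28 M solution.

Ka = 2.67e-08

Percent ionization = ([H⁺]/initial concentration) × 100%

Using Ka equilibrium: x² + Ka×x - Ka×C = 0. Solving: [H⁺] = 8.6451e-05. Percent = (8.6451e-05/0.28) × 100

Percent ionization = 0.0309%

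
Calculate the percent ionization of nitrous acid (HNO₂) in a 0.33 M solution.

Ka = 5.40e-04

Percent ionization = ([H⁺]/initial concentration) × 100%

Using Ka equilibrium: x² + Ka×x - Ka×C = 0. Solving: [H⁺] = 1.3082e-02. Percent = (1.3082e-02/0.33) × 100

Percent ionization = 3.96%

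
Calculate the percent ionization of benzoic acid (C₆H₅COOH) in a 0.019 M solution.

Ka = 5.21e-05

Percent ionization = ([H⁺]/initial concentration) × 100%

Using Ka equilibrium: x² + Ka×x - Ka×C = 0. Solving: [H⁺] = 9.6923e-04. Percent = (9.6923e-04/0.019) × 100

Percent ionization = 5.1%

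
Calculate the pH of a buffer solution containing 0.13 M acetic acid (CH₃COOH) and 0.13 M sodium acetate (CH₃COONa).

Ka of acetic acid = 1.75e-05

pKa = -log(1.75e-05) = 4.76. pH = pKa + log([A⁻]/[HA]) = 4.76 + log(0.13/0.13)

pH = 4.76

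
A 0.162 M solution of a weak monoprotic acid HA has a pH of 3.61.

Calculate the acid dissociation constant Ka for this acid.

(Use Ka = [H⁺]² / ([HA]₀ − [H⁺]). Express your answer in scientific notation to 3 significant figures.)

[H⁺] = 10^(−pH) = 10^(−3.61) = 2.455e-04 M. For HA ⇌ H⁺ + A⁻, Ka = [H⁺][A⁻]/[HA] = [H⁺]² / ([HA]₀ − [H⁺]) = (2.455e-04)² / (0.162 − 2.455e-04) = 3.73e-07.

K_a = 3.73e-07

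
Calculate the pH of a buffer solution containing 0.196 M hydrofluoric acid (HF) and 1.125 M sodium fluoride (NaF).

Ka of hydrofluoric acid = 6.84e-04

pKa = -log(6.84e-04) = 3.16. pH = pKa + log([A⁻]/[HA]) = 3.16 + log(1.125/0.196)

pH = 3.92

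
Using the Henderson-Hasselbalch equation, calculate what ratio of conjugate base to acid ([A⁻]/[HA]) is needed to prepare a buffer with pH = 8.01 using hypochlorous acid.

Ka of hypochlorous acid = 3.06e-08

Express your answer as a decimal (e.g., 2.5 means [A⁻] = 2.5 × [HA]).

pKa = -log(3.06e-08) = 7.5143. pH = pKa + log([A⁻]/[HA]), so log([A⁻]/[HA]) = pH − pKa = 8.01 − 7.5143 = 0.4957. [A⁻]/[HA] = 10^(0.4957) = 3.13

[A⁻]/[HA] = 3.13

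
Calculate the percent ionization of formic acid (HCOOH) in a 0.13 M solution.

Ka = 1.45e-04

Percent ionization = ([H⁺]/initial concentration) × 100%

Using Ka equilibrium: x² + Ka×x - Ka×C = 0. Solving: [H⁺] = 4.2698e-03. Percent = (4.2698e-03/0.13) × 100

Percent ionization = 3.28%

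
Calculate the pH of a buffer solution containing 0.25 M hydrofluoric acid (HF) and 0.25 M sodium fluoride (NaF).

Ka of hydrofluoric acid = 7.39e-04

pKa = -log(7.39e-04) = 3.13. pH = pKa + log([A⁻]/[HA]) = 3.13 + log(0.25/0.25)

pH = 3.13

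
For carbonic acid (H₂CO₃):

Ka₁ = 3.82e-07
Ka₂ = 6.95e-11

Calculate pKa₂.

pKa₂ = -log(Ka₂) = -log(6.95e-11) = 10.16.

pK_{a2} = 10.16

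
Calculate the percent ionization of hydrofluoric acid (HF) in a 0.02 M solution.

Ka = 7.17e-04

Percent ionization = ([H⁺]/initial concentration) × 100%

Using Ka equilibrium: x² + Ka×x - Ka×C = 0. Solving: [H⁺] = 3.4453e-03. Percent = (3.4453e-03/0.02) × 100

Percent ionization = 17.2%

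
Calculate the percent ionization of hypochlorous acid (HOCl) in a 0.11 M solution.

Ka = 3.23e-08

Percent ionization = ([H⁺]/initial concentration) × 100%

Using Ka equilibrium: x² + Ka×x - Ka×C = 0. Solving: [H⁺] = 5.9591e-05. Percent = (5.9591e-05/0.11) × 100

Percent ionization = 0.0542%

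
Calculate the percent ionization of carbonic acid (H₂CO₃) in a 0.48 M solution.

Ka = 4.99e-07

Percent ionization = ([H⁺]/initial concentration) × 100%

Using Ka equilibrium: x² + Ka×x - Ka×C = 0. Solving: [H⁺] = 4.8916e-04. Percent = (4.8916e-04/0.48) × 100

Percent ionization = 0.102%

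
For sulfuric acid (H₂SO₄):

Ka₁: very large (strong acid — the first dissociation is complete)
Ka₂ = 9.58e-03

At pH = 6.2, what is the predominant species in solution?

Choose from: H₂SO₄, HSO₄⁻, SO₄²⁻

The first dissociation is complete, so H₂SO₄ itself is never the predominant species in water; pKa₂ = -log(9.58e-03) = 2.02. For a polyprotic acid the predominant species crosses at each pKa: below pKa_n the protonated form dominates, above it the deprotonated form does. At pH = 6.2, the predominant species is SO₄²⁻.

SO₄²⁻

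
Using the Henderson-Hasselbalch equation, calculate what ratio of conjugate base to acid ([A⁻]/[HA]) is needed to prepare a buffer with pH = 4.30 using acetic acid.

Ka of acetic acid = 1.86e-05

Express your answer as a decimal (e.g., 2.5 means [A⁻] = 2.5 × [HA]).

pKa = -log(1.86e-05) = 4.7305. pH = pKa + log([A⁻]/[HA]), so log([A⁻]/[HA]) = pH − pKa = 4.30 − 4.7305 = -0.4305. [A⁻]/[HA] = 10^(-0.4305) = 0.371

[A⁻]/[HA] = 0.371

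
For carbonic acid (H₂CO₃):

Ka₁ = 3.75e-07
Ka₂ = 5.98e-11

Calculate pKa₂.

pKa₂ = -log(Ka₂) = -log(5.98e-11) = 10.22.

pK_{a2} = 10.22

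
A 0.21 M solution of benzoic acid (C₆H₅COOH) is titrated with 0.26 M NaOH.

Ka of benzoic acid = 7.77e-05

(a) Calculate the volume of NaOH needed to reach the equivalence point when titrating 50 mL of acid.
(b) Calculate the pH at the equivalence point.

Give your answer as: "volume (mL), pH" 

moles acid = 0.21 × 50/1000 = 0.0105 mol; V_base = moles/0.26 × 1000 = 40.4 mL. At equivalence only the conjugate base is present: [A⁻] = 0.0105/0.090 = 1.1617e-01 M. Kb = Kw/Ka = 1.29e-10; [OH⁻] = √(Kb × [A⁻]) = 3.8667e-06; pOH = 5.41; pH = 14 - pOH = 8.59.

V = 40.4 mL, pH = 8.59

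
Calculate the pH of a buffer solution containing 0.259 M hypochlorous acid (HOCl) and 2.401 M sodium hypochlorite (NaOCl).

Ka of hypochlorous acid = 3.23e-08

pKa = -log(3.23e-08) = 7.49. pH = pKa + log([A⁻]/[HA]) = 7.49 + log(2.401/0.259)

pH = 8.46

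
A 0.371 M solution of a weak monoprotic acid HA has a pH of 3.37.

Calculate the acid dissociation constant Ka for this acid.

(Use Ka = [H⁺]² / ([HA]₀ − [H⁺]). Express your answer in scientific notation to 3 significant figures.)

[H⁺] = 10^(−pH) = 10^(−3.37) = 4.266e-04 M. For HA ⇌ H⁺ + A⁻, Ka = [H⁺][A⁻]/[HA] = [H⁺]² / ([HA]₀ − [H⁺]) = (4.266e-04)² / (0.371 − 4.266e-04) = 4.91e-07.

K_a = 4.91e-07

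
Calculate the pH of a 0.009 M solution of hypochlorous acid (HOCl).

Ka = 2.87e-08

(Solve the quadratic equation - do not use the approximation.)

x² + Ka×x - Ka×C = 0. Using quadratic formula: [H⁺] = 1.6057e-05

pH = 4.79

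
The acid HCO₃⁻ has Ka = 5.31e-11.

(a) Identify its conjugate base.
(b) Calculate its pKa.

(a) The conjugate base is formed by removing one H⁺ from HCO₃⁻, giving CO₃²⁻. (b) pKa = -log(Ka) = -log(5.31e-11) = 10.27.

Conjugate base: CO₃²⁻; pK_a = 10.27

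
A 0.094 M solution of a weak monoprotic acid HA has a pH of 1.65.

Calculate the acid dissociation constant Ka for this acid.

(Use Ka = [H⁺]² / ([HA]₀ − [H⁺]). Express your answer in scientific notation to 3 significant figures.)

[H⁺] = 10^(−pH) = 10^(−1.65) = 2.239e-02 M. For HA ⇌ H⁺ + A⁻, Ka = [H⁺][A⁻]/[HA] = [H⁺]² / ([HA]₀ − [H⁺]) = (2.239e-02)² / (0.094 − 2.239e-02) = 7.00e-03.

K_a = 7.00e-03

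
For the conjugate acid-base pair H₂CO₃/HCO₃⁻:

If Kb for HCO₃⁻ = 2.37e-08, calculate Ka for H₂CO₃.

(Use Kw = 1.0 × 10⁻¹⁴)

For a conjugate pair Ka × Kb = Kw, so Ka = Kw/Kb = 1.0 × 10⁻¹⁴ / 2.37e-08 = 4.22e-07.

K_a = 4.22e-07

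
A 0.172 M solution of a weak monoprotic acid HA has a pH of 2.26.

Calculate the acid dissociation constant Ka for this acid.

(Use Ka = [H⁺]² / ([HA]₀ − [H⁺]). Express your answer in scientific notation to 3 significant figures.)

[H⁺] = 10^(−pH) = 10^(−2.26) = 5.495e-03 M. For HA ⇌ H⁺ + A⁻, Ka = [H⁺][A⁻]/[HA] = [H⁺]² / ([HA]₀ − [H⁺]) = (5.495e-03)² / (0.172 − 5.495e-03) = 1.81e-04.

K_a = 1.81e-04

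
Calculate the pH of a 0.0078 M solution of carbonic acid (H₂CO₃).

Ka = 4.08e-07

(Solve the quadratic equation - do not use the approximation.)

x² + Ka×x - Ka×C = 0. Using quadratic formula: [H⁺] = 5.6209e-05

pH = 4.25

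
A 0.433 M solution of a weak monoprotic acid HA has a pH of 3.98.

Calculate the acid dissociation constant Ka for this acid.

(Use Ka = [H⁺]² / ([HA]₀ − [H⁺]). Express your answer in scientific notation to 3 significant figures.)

[H⁺] = 10^(−pH) = 10^(−3.98) = 1.047e-04 M. For HA ⇌ H⁺ + A⁻, Ka = [H⁺][A⁻]/[HA] = [H⁺]² / ([HA]₀ − [H⁺]) = (1.047e-04)² / (0.433 − 1.047e-04) = 2.53e-08.

K_a = 2.53e-08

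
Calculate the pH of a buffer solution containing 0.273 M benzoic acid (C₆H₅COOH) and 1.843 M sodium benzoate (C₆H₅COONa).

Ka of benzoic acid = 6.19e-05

pKa = -log(6.19e-05) = 4.21. pH = pKa + log([A⁻]/[HA]) = 4.21 + log(1.843/0.273)

pH = 5.04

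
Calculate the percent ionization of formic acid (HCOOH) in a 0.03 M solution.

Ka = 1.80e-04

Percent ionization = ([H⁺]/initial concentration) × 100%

Using Ka equilibrium: x² + Ka×x - Ka×C = 0. Solving: [H⁺] = 2.2355e-03. Percent = (2.2355e-03/0.03) × 100

Percent ionization = 7.45%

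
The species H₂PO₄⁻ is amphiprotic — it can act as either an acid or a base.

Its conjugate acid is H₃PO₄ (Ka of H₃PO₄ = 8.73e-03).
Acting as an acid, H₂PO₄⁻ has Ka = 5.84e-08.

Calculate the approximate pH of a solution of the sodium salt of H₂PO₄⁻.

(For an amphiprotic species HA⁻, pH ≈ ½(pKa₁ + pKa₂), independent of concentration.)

pKa₁ = -log(8.73e-03) = 2.06; pKa₂ = -log(5.84e-08) = 7.23. For an amphiprotic species, pH ≈ ½(pKa₁ + pKa₂) = ½(2.06 + 7.23) = 4.65.

pH = 4.65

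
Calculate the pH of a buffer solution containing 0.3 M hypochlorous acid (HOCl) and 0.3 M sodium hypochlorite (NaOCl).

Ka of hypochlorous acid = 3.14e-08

pKa = -log(3.14e-08) = 7.50. pH = pKa + log([A⁻]/[HA]) = 7.50 + log(0.3/0.3)

pH = 7.50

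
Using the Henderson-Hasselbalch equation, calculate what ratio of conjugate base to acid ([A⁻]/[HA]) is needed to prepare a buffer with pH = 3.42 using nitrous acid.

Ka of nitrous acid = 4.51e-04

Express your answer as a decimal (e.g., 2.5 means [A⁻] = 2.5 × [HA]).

pKa = -log(4.51e-04) = 3.3458. pH = pKa + log([A⁻]/[HA]), so log([A⁻]/[HA]) = pH − pKa = 3.42 − 3.3458 = 0.0742. [A⁻]/[HA] = 10^(0.0742) = 1.19

[A⁻]/[HA] = 1.19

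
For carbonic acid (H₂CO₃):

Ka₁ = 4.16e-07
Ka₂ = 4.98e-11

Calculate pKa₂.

pKa₂ = -log(Ka₂) = -log(4.98e-11) = 10.30.

pK_{a2} = 10.30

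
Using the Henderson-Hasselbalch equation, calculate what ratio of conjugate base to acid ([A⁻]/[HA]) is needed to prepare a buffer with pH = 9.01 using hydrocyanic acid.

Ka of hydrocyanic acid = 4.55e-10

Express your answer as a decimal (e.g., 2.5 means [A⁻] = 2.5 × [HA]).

pKa = -log(4.55e-10) = 9.3420. pH = pKa + log([A⁻]/[HA]), so log([A⁻]/[HA]) = pH − pKa = 9.01 − 9.3420 = -0.3320. [A⁻]/[HA] = 10^(-0.3320) = 0.466

[A⁻]/[HA] = 0.466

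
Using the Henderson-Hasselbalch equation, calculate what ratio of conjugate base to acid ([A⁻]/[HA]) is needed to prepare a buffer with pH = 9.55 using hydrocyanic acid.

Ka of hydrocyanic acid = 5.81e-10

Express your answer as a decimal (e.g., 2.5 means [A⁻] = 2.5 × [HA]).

pKa = -log(5.81e-10) = 9.2358. pH = pKa + log([A⁻]/[HA]), so log([A⁻]/[HA]) = pH − pKa = 9.55 − 9.2358 = 0.3142. [A⁻]/[HA] = 10^(0.3142) = 2.06

[A⁻]/[HA] = 2.06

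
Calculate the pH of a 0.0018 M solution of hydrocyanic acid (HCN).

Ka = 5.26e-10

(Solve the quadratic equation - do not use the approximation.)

x² + Ka×x - Ka×C = 0. Using quadratic formula: [H⁺] = 9.7277e-07

pH = 6.01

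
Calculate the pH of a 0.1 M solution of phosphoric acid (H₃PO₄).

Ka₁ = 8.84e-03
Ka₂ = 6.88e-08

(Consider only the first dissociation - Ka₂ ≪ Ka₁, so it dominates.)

First dissociation dominates. From Ka₁ = [H⁺][HA⁻]/[H₂A], x² + Ka₁·x − Ka₁·C = 0 with C = 0.1 M and Ka₁ = 8.84e-03. Solving: [H⁺] = (−Ka₁ + √(Ka₁² + 4·Ka₁·C)) / 2 = 2.5639e-02 M. pH = -log(2.5639e-02) = 1.59.

pH = 1.59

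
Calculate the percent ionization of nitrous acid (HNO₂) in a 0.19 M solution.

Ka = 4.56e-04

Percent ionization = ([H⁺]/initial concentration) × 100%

Using Ka equilibrium: x² + Ka×x - Ka×C = 0. Solving: [H⁺] = 9.0829e-03. Percent = (9.0829e-03/0.19) × 100

Percent ionization = 4.78%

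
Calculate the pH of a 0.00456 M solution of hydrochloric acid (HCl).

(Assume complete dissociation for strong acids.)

[H⁺] = 0.00456 M for strong acid. pH = -log[H⁺] = -log(0.00456)

pH = 2.34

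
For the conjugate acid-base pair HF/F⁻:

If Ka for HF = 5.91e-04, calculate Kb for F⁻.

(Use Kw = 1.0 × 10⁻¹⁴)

For a conjugate pair Ka × Kb = Kw, so Kb = Kw/Ka = 1.0 × 10⁻¹⁴ / 5.91e-04 = 1.69e-11.

K_b = 1.69e-11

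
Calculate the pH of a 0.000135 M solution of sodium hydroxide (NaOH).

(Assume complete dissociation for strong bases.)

[OH⁻] = 0.000135 M for strong base. pOH = -log[OH⁻] = 3.87, pH = 14 - pOH

pH = 10.13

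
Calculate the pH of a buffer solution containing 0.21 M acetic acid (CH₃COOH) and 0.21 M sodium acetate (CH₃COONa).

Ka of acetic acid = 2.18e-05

pKa = -log(2.18e-05) = 4.66. pH = pKa + log([A⁻]/[HA]) = 4.66 + log(0.21/0.21)

pH = 4.66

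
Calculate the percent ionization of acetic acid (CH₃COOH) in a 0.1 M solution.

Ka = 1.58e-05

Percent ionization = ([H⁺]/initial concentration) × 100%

Using Ka equilibrium: x² + Ka×x - Ka×C = 0. Solving: [H⁺] = 1.2491e-03. Percent = (1.2491e-03/0.1) × 100

Percent ionization = 1.25%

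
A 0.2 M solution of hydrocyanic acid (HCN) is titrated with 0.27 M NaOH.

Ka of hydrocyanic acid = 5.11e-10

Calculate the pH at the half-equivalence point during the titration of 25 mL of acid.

At half-equivalence [HA] = [A⁻], so Henderson-Hasselbalch gives pH = pKa = -log(5.11e-10) = 9.29.

pH = pKa = 9.29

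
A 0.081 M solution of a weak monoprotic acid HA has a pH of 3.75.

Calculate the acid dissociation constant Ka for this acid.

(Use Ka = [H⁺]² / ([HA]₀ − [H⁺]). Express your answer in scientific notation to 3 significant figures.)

[H⁺] = 10^(−pH) = 10^(−3.75) = 1.778e-04 M. For HA ⇌ H⁺ + A⁻, Ka = [H⁺][A⁻]/[HA] = [H⁺]² / ([HA]₀ − [H⁺]) = (1.778e-04)² / (0.081 − 1.778e-04) = 3.91e-07.

K_a = 3.91e-07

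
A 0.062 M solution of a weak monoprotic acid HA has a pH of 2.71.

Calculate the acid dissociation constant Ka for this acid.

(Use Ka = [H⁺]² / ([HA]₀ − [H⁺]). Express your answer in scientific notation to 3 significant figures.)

[H⁺] = 10^(−pH) = 10^(−2.71) = 1.950e-03 M. For HA ⇌ H⁺ + A⁻, Ka = [H⁺][A⁻]/[HA] = [H⁺]² / ([HA]₀ − [H⁺]) = (1.950e-03)² / (0.062 − 1.950e-03) = 6.33e-05.

K_a = 6.33e-05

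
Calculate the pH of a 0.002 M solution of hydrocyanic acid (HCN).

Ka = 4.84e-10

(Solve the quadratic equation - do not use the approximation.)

x² + Ka×x - Ka×C = 0. Using quadratic formula: [H⁺] = 9.8363e-07

pH = 6.01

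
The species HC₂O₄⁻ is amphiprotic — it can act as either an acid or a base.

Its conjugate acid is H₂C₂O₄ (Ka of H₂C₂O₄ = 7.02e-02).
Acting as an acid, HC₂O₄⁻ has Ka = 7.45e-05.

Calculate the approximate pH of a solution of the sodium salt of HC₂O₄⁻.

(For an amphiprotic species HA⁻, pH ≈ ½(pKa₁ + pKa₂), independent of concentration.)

pKa₁ = -log(7.02e-02) = 1.15; pKa₂ = -log(7.45e-05) = 4.13. For an amphiprotic species, pH ≈ ½(pKa₁ + pKa₂) = ½(1.15 + 4.13) = 2.64.

pH = 2.64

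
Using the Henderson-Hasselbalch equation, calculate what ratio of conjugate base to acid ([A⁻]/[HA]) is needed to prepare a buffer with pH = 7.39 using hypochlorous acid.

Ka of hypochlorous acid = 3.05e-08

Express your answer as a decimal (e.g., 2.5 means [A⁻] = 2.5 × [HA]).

pKa = -log(3.05e-08) = 7.5157. pH = pKa + log([A⁻]/[HA]), so log([A⁻]/[HA]) = pH − pKa = 7.39 − 7.5157 = -0.1257. [A⁻]/[HA] = 10^(-0.1257) = 0.749

[A⁻]/[HA] = 0.749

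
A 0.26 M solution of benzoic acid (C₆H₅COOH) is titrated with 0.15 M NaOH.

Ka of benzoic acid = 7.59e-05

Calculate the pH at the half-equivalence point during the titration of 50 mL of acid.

At half-equivalence [HA] = [A⁻], so Henderson-Hasselbalch gives pH = pKa = -log(7.59e-05) = 4.12.

pH = pKa = 4.12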